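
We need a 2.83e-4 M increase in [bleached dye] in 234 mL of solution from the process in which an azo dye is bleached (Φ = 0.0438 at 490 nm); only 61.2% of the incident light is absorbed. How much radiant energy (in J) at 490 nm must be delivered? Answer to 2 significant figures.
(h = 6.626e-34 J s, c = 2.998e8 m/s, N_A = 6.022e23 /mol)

Product: (2.83e-4 M)(0.234 L) = 6.622e-5 mol.
Photons that must be absorbed: 6.622e-5 / 0.0438 = 0.001512 mol.
Incident photons needed: 0.001512 / 0.612 = 0.002471 mol.
Photon energy: hc/λ = 4.054e-19 J; per mole, 2.441e5 J mol⁻¹.
Energy required: 0.002471 × 2.441e5 = 600 J.

600 J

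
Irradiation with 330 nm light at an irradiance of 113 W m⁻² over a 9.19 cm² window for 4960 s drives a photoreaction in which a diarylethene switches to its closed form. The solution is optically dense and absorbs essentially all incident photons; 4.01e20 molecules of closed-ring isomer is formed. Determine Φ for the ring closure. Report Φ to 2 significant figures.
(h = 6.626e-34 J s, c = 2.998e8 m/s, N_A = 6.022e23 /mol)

Product: 4.01e20 / 6.022e23 = 6.659e-4 mol.
Photon energy at 330 nm: hc/λ = (6.626e-34)(2.998e8)/(330e-9) = 6.020e-19 J.
Energy delivered: (113 W m⁻²)(9.19e-4 m²)(4960 s) = 515.1 J.
Photons incident: 515.1 / 6.020e-19 = 8.556e20, i.e. 8.556e20/6.022e23 = 0.001421 mol.
Φ = 6.659e-4 mol / 0.001421 mol photons = 0.47.

Φ = 0.47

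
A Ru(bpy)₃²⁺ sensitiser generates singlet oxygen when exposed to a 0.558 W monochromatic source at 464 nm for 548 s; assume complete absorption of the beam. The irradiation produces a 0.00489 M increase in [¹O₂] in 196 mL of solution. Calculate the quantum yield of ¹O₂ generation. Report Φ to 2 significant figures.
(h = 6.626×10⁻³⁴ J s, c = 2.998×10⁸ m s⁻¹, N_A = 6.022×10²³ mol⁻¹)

Φ = 0.81

Product: (0.00489 M)(0.196 L) = 9.584×10⁻⁴ mol.
Photon energy at 464 nm: hc/λ = (6.626×10⁻³⁴)(2.998×10⁸)/(464×10⁻⁹) = 4.281×10⁻¹⁹ J.
Energy delivered: (0.558 W)(548 s) = 305.8 J.
Photons incident: 305.8 / 4.281×10⁻¹⁹ = 7.143×10²⁰, i.e. 7.143×10²⁰/6.022×10²³ = 0.001186 mol.
Φ = 9.584×10⁻⁴ mol / 0.001186 mol photons = 0.81.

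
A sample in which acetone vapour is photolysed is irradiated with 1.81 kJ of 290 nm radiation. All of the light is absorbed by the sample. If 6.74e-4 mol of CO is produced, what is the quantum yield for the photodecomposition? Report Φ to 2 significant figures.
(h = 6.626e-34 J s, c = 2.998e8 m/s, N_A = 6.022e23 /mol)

Φ = 0.15

Photon energy at 290 nm: hc/λ = (6.626e-34)(2.998e8)/(290e-9) = 6.850e-19 J.
Incident energy: 1.81 kJ = 1810 J.
Photons incident: 1810 / 6.850e-19 = 2.642e21, i.e. 2.642e21/6.022e23 = 0.004387 mol.
Φ = 6.74e-4 mol / 0.004387 mol photons = 0.15.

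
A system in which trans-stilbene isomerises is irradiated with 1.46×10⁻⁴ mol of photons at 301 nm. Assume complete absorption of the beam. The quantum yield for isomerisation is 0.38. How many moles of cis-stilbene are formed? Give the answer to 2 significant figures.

Product: Φ × n_abs = 0.38 × 1.46×10⁻⁴ = 5.548×10⁻⁵ mol.

5.5×10⁻⁵ mol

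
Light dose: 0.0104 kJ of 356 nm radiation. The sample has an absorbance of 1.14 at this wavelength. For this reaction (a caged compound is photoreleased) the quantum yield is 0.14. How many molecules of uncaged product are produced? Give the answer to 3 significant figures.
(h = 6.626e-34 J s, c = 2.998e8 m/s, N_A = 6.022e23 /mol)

Photon energy at 356 nm: hc/λ = (6.626e-34)(2.998e8)/(356e-9) = 5.580e-19 J.
Incident energy: 0.0104 kJ = 10.4 J.
Photons incident: 10.4 / 5.580e-19 = 1.864e19, i.e. 1.864e19/6.022e23 = 3.095e-5 mol.
Fraction absorbed: 1 − 10^(−1.14) = 0.9276.
Photons absorbed: 0.9276 × 3.095e-5 = 2.871e-5 mol.
Product: Φ × n_abs = 0.14 × 2.871e-5 = 4.019e-6 mol.
As a count: 4.019e-6 × 6.022e23 = 2.42e18.

2.42e18 molecules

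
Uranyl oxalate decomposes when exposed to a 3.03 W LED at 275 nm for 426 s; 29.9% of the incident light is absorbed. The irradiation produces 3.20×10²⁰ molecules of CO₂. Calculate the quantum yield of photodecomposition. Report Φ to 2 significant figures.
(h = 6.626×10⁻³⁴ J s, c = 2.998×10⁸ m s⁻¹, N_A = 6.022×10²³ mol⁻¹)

Φ = 0.60

Product: 3.20×10²⁰ / 6.022×10²³ = 5.314×10⁻⁴ mol.
Photon energy at 275 nm: hc/λ = (6.626×10⁻³⁴)(2.998×10⁸)/(275×10⁻⁹) = 7.224×10⁻¹⁹ J.
Energy delivered: (3.03 W)(426 s) = 1291 J.
Photons incident: 1291 / 7.224×10⁻¹⁹ = 1.787×10²¹, i.e. 1.787×10²¹/6.022×10²³ = 0.002967 mol.
Photons absorbed: 0.299 × 0.002967 = 8.871×10⁻⁴ mol.
Φ = 5.314×10⁻⁴ mol / 8.871×10⁻⁴ mol photons = 0.60.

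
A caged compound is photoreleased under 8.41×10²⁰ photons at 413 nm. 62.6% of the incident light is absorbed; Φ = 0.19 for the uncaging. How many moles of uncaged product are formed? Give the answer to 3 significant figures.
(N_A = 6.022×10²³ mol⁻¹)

Moles of photons: 8.41×10²⁰ / 6.022×10²³ = 0.001397 mol.
Photons absorbed: 0.626 × 0.001397 = 8.745×10⁻⁴ mol.
Product: Φ × n_abs = 0.19 × 8.745×10⁻⁴ = 1.662×10⁻⁴ mol.

1.66×10⁻⁴ mol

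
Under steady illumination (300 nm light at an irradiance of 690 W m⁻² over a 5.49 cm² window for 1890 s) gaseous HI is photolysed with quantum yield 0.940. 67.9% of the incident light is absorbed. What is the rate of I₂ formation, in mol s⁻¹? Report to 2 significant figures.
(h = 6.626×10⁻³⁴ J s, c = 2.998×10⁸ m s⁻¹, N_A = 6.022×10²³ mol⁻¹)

Photon energy at 300 nm: hc/λ = (6.626×10⁻³⁴)(2.998×10⁸)/(300×10⁻⁹) = 6.622×10⁻¹⁹ J.
Energy delivered: (690 W m⁻²)(5.49×10⁻⁴ m²)(1890 s) = 716.0 J.
Photons incident: 716.0 / 6.622×10⁻¹⁹ = 1.081×10²¹, i.e. 1.081×10²¹/6.022×10²³ = 0.001795 mol.
Photons absorbed: 0.679 × 0.001795 = 0.001219 mol.
Product formed: 0.940 × 0.001219 = 0.001146 mol.
Rate: 0.001146 / 1890 s = 6.1×10⁻⁷ mol s⁻¹.

6.1×10⁻⁷ mol s⁻¹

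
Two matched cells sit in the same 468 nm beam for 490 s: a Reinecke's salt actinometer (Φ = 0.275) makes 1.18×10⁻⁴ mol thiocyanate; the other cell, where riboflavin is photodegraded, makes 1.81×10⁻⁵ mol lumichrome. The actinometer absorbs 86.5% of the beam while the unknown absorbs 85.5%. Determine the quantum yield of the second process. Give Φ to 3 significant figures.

Φ = 0.0427

Photons absorbed by the actinometer: 1.18×10⁻⁴ / 0.275 = 4.291×10⁻⁴ mol.
Incident flux: 4.291×10⁻⁴ / 0.865 = 4.961×10⁻⁴ einstein.
Absorbed by unknown: 0.855 × 4.961×10⁻⁴ = 4.242×10⁻⁴ mol.
Φ(unknown) = 1.81×10⁻⁵ / 4.242×10⁻⁴ = 0.0427.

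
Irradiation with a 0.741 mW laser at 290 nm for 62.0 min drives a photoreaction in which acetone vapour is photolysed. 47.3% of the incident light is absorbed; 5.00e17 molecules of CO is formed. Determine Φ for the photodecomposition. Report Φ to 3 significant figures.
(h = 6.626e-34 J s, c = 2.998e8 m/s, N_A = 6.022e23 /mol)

Φ = 0.263

Product: 5.00e17 / 6.022e23 = 8.303e-7 mol.
Photon energy at 290 nm: hc/λ = (6.626e-34)(2.998e8)/(290e-9) = 6.850e-19 J.
Energy delivered: (0.741 mW)(3720 s) = 2.757 J.
Photons incident: 2.757 / 6.850e-19 = 4.025e18, i.e. 4.025e18/6.022e23 = 6.684e-6 mol.
Photons absorbed: 0.473 × 6.684e-6 = 3.162e-6 mol.
Φ = 8.303e-7 mol / 3.162e-6 mol photons = 0.263.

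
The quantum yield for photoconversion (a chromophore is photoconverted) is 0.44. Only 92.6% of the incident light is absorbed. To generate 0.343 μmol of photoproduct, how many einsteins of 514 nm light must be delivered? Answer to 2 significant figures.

Product: 0.343 μmol = 3.43×10⁻⁷ mol.
Photons that must be absorbed: 3.43×10⁻⁷ / 0.44 = 7.795×10⁻⁷ mol.
Incident photons needed: 7.795×10⁻⁷ / 0.926 = 8.418×10⁻⁷ mol.

8.4×10⁻⁷ einstein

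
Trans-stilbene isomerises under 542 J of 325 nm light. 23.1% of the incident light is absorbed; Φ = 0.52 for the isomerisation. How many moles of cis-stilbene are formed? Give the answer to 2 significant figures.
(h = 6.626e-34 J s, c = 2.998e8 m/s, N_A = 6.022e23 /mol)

Photon energy at 325 nm: hc/λ = (6.626e-34)(2.998e8)/(325e-9) = 6.112e-19 J.
Photons incident: 542 / 6.112e-19 = 8.868e20, i.e. 8.868e20/6.022e23 = 0.001473 mol.
Photons absorbed: 0.231 × 0.001473 = 3.403e-4 mol.
Product: Φ × n_abs = 0.52 × 3.403e-4 = 1.770e-4 mol.

1.8e-4 mol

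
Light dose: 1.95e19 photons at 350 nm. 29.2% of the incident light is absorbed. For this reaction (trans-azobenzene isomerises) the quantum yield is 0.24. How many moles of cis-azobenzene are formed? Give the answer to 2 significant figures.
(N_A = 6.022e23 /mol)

2.3e-6 mol

Moles of photons: 1.95e19 / 6.022e23 = 3.238e-5 mol.
Photons absorbed: 0.292 × 3.238e-5 = 9.455e-6 mol.
Product: Φ × n_abs = 0.24 × 9.455e-6 = 2.269e-6 mol.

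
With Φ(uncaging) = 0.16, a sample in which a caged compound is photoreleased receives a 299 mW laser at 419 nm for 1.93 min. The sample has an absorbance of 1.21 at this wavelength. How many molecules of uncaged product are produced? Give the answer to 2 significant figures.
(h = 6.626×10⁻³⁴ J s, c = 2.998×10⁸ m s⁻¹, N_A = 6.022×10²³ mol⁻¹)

Photon energy at 419 nm: hc/λ = (6.626×10⁻³⁴)(2.998×10⁸)/(419×10⁻⁹) = 4.741×10⁻¹⁹ J.
Energy delivered: (299 mW)(115.8 s) = 34.62 J.
Photons incident: 34.62 / 4.741×10⁻¹⁹ = 7.302×10¹⁹, i.e. 7.302×10¹⁹/6.022×10²³ = 1.213×10⁻⁴ mol.
Fraction absorbed: 1 − 10^(−1.21) = 0.9383.
Photons absorbed: 0.9383 × 1.213×10⁻⁴ = 1.138×10⁻⁴ mol.
Product: Φ × n_abs = 0.16 × 1.138×10⁻⁴ = 1.821×10⁻⁵ mol.
As a count: 1.821×10⁻⁵ × 6.022×10²³ = 1.1×10¹⁹.

1.1×10¹⁹ molecules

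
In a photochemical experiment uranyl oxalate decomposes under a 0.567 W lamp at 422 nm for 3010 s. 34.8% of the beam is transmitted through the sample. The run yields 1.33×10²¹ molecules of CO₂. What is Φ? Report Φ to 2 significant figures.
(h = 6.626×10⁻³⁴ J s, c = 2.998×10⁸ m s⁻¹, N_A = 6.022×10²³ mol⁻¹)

Φ = 0.56

Product: 1.33×10²¹ / 6.022×10²³ = 0.002209 mol.
Photon energy at 422 nm: hc/λ = (6.626×10⁻³⁴)(2.998×10⁸)/(422×10⁻⁹) = 4.707×10⁻¹⁹ J.
Energy delivered: (0.567 W)(3010 s) = 1707 J.
Photons incident: 1707 / 4.707×10⁻¹⁹ = 3.627×10²¹, i.e. 3.627×10²¹/6.022×10²³ = 0.006023 mol.
Fraction absorbed: 1 − 34.8/100 = 0.6520.
Photons absorbed: 0.6520 × 0.006023 = 0.003927 mol.
Φ = 0.002209 mol / 0.003927 mol photons = 0.56.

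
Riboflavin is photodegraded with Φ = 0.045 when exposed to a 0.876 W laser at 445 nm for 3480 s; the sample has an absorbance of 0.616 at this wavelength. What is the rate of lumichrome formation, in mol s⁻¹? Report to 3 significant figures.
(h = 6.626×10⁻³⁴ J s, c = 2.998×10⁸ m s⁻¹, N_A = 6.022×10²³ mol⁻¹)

1.11×10⁻⁷ mol s⁻¹

Photon energy at 445 nm: hc/λ = (6.626×10⁻³⁴)(2.998×10⁸)/(445×10⁻⁹) = 4.464×10⁻¹⁹ J.
Energy delivered: (0.876 W)(3480 s) = 3048 J.
Photons incident: 3048 / 4.464×10⁻¹⁹ = 6.828×10²¹, i.e. 6.828×10²¹/6.022×10²³ = 0.01134 mol.
Fraction absorbed: 1 − 10^(−0.616) = 0.7579.
Photons absorbed: 0.7579 × 0.01134 = 0.008595 mol.
Product formed: 0.045 × 0.008595 = 3.868×10⁻⁴ mol.
Rate: 3.868×10⁻⁴ / 3480 s = 1.11×10⁻⁷ mol s⁻¹.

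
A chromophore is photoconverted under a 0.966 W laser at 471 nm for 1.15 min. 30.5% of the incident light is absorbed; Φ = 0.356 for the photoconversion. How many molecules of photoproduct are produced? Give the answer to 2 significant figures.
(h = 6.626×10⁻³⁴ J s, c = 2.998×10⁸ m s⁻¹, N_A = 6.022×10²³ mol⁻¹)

1.7×10¹⁹ molecules

Photon energy at 471 nm: hc/λ = (6.626×10⁻³⁴)(2.998×10⁸)/(471×10⁻⁹) = 4.218×10⁻¹⁹ J.
Energy delivered: (0.966 W)(69 s) = 66.65 J.
Photons incident: 66.65 / 4.218×10⁻¹⁹ = 1.580×10²⁰, i.e. 1.580×10²⁰/6.022×10²³ = 2.624×10⁻⁴ mol.
Photons absorbed: 0.305 × 2.624×10⁻⁴ = 8.003×10⁻⁵ mol.
Product: Φ × n_abs = 0.356 × 8.003×10⁻⁵ = 2.849×10⁻⁵ mol.
As a count: 2.849×10⁻⁵ × 6.022×10²³ = 1.7×10¹⁹.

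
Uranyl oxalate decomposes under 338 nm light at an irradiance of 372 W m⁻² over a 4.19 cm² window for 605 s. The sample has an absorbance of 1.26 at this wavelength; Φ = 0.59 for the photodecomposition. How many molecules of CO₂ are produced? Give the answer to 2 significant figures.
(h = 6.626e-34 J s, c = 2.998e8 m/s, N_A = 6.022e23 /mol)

Photon energy at 338 nm: hc/λ = (6.626e-34)(2.998e8)/(338e-9) = 5.877e-19 J.
Energy delivered: (372 W m⁻²)(4.19e-4 m²)(605 s) = 94.30 J.
Photons incident: 94.30 / 5.877e-19 = 1.605e20, i.e. 1.605e20/6.022e23 = 2.665e-4 mol.
Fraction absorbed: 1 − 10^(−1.26) = 0.9450.
Photons absorbed: 0.9450 × 2.665e-4 = 2.518e-4 mol.
Product: Φ × n_abs = 0.59 × 2.518e-4 = 1.486e-4 mol.
As a count: 1.486e-4 × 6.022e23 = 8.9e19.

8.9e19 molecules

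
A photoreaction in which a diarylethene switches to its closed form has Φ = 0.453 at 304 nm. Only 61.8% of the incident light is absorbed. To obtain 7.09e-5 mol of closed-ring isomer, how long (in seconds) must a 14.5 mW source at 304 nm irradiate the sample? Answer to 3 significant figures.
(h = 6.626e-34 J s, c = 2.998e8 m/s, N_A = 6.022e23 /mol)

t ≈ 6870 s

Photons that must be absorbed: 7.09e-5 / 0.453 = 1.565e-4 mol.
Incident photons needed: 1.565e-4 / 0.618 = 2.532e-4 mol.
Photon energy: hc/λ = 6.534e-19 J; per mole, 3.935e5 J mol⁻¹.
Energy required: 2.532e-4 × 3.935e5 = 99.63 J.
Time: 99.63 J / 0.0145 W = 6870 s.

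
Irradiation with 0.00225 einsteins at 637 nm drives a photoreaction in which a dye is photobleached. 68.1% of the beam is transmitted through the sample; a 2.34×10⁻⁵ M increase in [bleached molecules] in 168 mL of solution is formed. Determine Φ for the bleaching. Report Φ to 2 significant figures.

Product: (2.34×10⁻⁵ M)(0.168 L) = 3.931×10⁻⁶ mol.
Fraction absorbed: 1 − 68.1/100 = 0.3190.
Photons absorbed: 0.3190 × 0.00225 = 7.178×10⁻⁴ mol.
Φ = 3.931×10⁻⁶ mol / 7.178×10⁻⁴ mol photons = 0.0055.

Φ = 0.0055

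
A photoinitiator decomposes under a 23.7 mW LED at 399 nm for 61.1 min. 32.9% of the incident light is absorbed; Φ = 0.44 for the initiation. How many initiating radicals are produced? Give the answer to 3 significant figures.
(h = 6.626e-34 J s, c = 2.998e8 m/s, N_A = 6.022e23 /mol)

Photon energy at 399 nm: hc/λ = (6.626e-34)(2.998e8)/(399e-9) = 4.979e-19 J.
Energy delivered: (23.7 mW)(3666 s) = 86.88 J.
Photons incident: 86.88 / 4.979e-19 = 1.745e20, i.e. 1.745e20/6.022e23 = 2.898e-4 mol.
Photons absorbed: 0.329 × 2.898e-4 = 9.534e-5 mol.
Product: Φ × n_abs = 0.44 × 9.534e-5 = 4.195e-5 mol.
As a count: 4.195e-5 × 6.022e23 = 2.53e19.

2.53e19 initiating radicals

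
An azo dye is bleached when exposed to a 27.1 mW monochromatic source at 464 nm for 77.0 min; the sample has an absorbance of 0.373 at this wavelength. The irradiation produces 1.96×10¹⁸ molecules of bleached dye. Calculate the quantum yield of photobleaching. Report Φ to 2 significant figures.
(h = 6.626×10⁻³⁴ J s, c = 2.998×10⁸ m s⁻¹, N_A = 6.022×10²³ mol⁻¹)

Φ = 0.012

Product: 1.96×10¹⁸ / 6.022×10²³ = 3.255×10⁻⁶ mol.
Photon energy at 464 nm: hc/λ = (6.626×10⁻³⁴)(2.998×10⁸)/(464×10⁻⁹) = 4.281×10⁻¹⁹ J.
Energy delivered: (27.1 mW)(4620 s) = 125.2 J.
Photons incident: 125.2 / 4.281×10⁻¹⁹ = 2.925×10²⁰, i.e. 2.925×10²⁰/6.022×10²³ = 4.857×10⁻⁴ mol.
Fraction absorbed: 1 − 10^(−0.373) = 0.5764.
Photons absorbed: 0.5764 × 4.857×10⁻⁴ = 2.800×10⁻⁴ mol.
Φ = 3.255×10⁻⁶ mol / 2.800×10⁻⁴ mol photons = 0.012.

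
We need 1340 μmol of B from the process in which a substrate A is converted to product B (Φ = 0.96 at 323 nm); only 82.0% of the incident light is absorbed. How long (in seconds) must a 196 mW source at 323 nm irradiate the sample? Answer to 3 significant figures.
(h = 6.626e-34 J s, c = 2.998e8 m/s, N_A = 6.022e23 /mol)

Product: 1340 μmol = 0.00134 mol.
Photons that must be absorbed: 0.00134 / 0.96 = 0.001396 mol.
Incident photons needed: 0.001396 / 0.820 = 0.001702 mol.
Photon energy: hc/λ = 6.150e-19 J; per mole, 3.704e5 J mol⁻¹.
Energy required: 0.001702 × 3.704e5 = 630.4 J.
Time: 630.4 J / 0.196 W = 3220 s.

t ≈ 3220 s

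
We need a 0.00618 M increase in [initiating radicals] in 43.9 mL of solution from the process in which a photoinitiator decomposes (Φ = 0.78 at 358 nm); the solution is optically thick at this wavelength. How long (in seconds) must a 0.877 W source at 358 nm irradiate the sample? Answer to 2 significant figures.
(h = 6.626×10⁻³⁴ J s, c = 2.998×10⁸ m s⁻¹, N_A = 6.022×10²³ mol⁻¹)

t ≈ 130 s

Product: (0.00618 M)(0.0439 L) = 2.713×10⁻⁴ mol.
Photons that must be absorbed: 2.713×10⁻⁴ / 0.78 = 3.478×10⁻⁴ mol.
Photon energy: hc/λ = 5.549×10⁻¹⁹ J; per mole, 3.342×10⁵ J mol⁻¹.
Energy required: 3.478×10⁻⁴ × 3.342×10⁵ = 116.2 J.
Time: 116.2 J / 0.877 W = 130 s.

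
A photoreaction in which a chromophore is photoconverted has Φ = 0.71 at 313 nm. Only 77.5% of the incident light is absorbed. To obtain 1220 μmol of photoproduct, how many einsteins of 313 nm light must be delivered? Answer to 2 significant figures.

0.0022 einstein

Product: 1220 μmol = 0.00122 mol.
Photons that must be absorbed: 0.00122 / 0.71 = 0.001718 mol.
Incident photons needed: 0.001718 / 0.775 = 0.002217 mol.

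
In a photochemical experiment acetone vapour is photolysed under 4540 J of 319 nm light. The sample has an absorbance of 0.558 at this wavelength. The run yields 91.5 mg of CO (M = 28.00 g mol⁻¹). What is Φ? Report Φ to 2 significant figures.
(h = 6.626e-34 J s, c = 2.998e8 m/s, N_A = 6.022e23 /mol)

Φ = 0.37

Product: 91.5 mg / 28.00 g mol⁻¹ = 0.003268 mol.
Photon energy at 319 nm: hc/λ = (6.626e-34)(2.998e8)/(319e-9) = 6.227e-19 J.
Photons incident: 4540 / 6.227e-19 = 7.291e21, i.e. 7.291e21/6.022e23 = 0.01211 mol.
Fraction absorbed: 1 − 10^(−0.558) = 0.7233.
Photons absorbed: 0.7233 × 0.01211 = 0.008759 mol.
Φ = 0.003268 mol / 0.008759 mol photons = 0.37.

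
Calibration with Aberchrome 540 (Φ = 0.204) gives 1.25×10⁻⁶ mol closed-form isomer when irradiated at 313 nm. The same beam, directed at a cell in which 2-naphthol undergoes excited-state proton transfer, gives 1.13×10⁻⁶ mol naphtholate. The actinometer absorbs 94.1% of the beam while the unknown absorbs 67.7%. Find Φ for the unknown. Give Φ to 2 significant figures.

Photons absorbed by the actinometer: 1.25×10⁻⁶ / 0.204 = 6.127×10⁻⁶ mol.
Incident flux: 6.127×10⁻⁶ / 0.941 = 6.511×10⁻⁶ einstein.
Absorbed by unknown: 0.677 × 6.511×10⁻⁶ = 4.408×10⁻⁶ mol.
Φ(unknown) = 1.13×10⁻⁶ / 4.408×10⁻⁶ = 0.26.

Φ = 0.26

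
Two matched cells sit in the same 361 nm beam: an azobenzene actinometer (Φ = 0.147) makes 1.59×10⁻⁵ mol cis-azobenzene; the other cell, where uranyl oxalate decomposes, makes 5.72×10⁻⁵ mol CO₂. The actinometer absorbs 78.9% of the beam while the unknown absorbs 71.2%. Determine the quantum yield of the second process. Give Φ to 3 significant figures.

Φ = 0.586

Photons absorbed by the actinometer: 1.59×10⁻⁵ / 0.147 = 1.082×10⁻⁴ mol.
Incident flux: 1.082×10⁻⁴ / 0.789 = 1.371×10⁻⁴ einstein.
Absorbed by unknown: 0.712 × 1.371×10⁻⁴ = 9.762×10⁻⁵ mol.
Φ(unknown) = 5.72×10⁻⁵ / 9.762×10⁻⁵ = 0.586.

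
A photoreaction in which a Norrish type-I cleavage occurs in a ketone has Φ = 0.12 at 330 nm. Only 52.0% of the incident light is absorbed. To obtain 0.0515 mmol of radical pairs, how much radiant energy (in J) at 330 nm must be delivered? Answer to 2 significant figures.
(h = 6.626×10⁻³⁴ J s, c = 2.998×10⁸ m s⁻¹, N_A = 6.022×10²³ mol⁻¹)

300 J

Product: 0.0515 mmol = 5.15×10⁻⁵ mol.
Photons that must be absorbed: 5.15×10⁻⁵ / 0.12 = 4.292×10⁻⁴ mol.
Incident photons needed: 4.292×10⁻⁴ / 0.520 = 8.254×10⁻⁴ mol.
Photon energy: hc/λ = 6.020×10⁻¹⁹ J; per mole, 3.625×10⁵ J mol⁻¹.
Energy required: 8.254×10⁻⁴ × 3.625×10⁵ = 300 J.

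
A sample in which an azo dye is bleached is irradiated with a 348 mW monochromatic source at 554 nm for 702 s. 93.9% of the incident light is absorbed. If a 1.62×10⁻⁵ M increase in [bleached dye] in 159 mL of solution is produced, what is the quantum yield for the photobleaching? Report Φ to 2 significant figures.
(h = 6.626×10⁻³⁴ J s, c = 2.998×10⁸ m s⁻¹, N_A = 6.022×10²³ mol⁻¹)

Product: (1.62×10⁻⁵ M)(0.159 L) = 2.576×10⁻⁶ mol.
Photon energy at 554 nm: hc/λ = (6.626×10⁻³⁴)(2.998×10⁸)/(554×10⁻⁹) = 3.586×10⁻¹⁹ J.
Energy delivered: (348 mW)(702 s) = 244.3 J.
Photons incident: 244.3 / 3.586×10⁻¹⁹ = 6.813×10²⁰, i.e. 6.813×10²⁰/6.022×10²³ = 0.001131 mol.
Photons absorbed: 0.939 × 0.001131 = 0.001062 mol.
Φ = 2.576×10⁻⁶ mol / 0.001062 mol photons = 0.0024.

Φ = 0.0024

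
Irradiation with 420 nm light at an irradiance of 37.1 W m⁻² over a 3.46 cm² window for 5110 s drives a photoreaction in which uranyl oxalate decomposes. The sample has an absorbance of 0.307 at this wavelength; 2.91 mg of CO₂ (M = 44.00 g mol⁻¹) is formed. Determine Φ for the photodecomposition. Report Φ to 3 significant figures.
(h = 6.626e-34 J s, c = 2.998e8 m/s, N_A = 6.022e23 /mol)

Product: 2.91 mg / 44.00 g mol⁻¹ = 6.614e-5 mol.
Photon energy at 420 nm: hc/λ = (6.626e-34)(2.998e8)/(420e-9) = 4.730e-19 J.
Energy delivered: (37.1 W m⁻²)(3.46e-4 m²)(5110 s) = 65.60 J.
Photons incident: 65.60 / 4.730e-19 = 1.387e20, i.e. 1.387e20/6.022e23 = 2.303e-4 mol.
Fraction absorbed: 1 − 10^(−0.307) = 0.5068.
Photons absorbed: 0.5068 × 2.303e-4 = 1.167e-4 mol.
Φ = 6.614e-5 mol / 1.167e-4 mol photons = 0.567.

Φ = 0.567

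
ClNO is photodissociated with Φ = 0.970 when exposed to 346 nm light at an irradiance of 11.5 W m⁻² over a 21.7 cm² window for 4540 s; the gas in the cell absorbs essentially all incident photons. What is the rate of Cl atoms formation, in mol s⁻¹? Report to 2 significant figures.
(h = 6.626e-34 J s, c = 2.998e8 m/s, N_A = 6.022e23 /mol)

Photon energy at 346 nm: hc/λ = (6.626e-34)(2.998e8)/(346e-9) = 5.741e-19 J.
Energy delivered: (11.5 W m⁻²)(21.7e-4 m²)(4540 s) = 113.3 J.
Photons incident: 113.3 / 5.741e-19 = 1.974e20, i.e. 1.974e20/6.022e23 = 3.278e-4 mol.
Product formed: 0.970 × 3.278e-4 = 3.180e-4 mol.
Rate: 3.180e-4 / 4540 s = 7.0e-8 mol s⁻¹.

7.0e-8 mol s⁻¹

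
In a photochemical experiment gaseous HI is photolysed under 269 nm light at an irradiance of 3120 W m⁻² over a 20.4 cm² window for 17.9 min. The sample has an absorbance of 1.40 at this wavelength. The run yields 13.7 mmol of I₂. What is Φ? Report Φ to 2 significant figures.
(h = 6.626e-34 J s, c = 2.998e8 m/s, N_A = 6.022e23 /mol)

Product: 13.7 mmol = 0.0137 mol.
Photon energy at 269 nm: hc/λ = (6.626e-34)(2.998e8)/(269e-9) = 7.385e-19 J.
Energy delivered: (3120 W m⁻²)(20.4e-4 m²)(1074 s) = 6836 J.
Photons incident: 6836 / 7.385e-19 = 9.257e21, i.e. 9.257e21/6.022e23 = 0.01537 mol.
Fraction absorbed: 1 − 10^(−1.40) = 0.9602.
Photons absorbed: 0.9602 × 0.01537 = 0.01476 mol.
Φ = 0.0137 mol / 0.01476 mol photons = 0.93.

Φ = 0.93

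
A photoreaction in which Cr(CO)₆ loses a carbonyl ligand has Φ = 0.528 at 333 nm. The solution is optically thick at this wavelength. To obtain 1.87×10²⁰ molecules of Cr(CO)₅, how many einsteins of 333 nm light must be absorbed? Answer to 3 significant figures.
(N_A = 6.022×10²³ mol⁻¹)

5.88×10⁻⁴ einstein

Product: 1.87×10²⁰ / 6.022×10²³ = 3.105×10⁻⁴ mol.
Photons that must be absorbed: 3.105×10⁻⁴ / 0.528 = 5.881×10⁻⁴ mol.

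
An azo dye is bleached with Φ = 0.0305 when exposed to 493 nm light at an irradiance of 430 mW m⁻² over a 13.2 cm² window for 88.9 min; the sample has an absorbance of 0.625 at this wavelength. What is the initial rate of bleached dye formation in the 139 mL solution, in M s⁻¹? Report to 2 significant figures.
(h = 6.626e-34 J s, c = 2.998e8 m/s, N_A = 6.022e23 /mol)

Photon energy at 493 nm: hc/λ = (6.626e-34)(2.998e8)/(493e-9) = 4.029e-19 J.
Energy delivered: (430 mW m⁻²)(13.2e-4 m²)(5334 s) = 3.028 J.
Photons incident: 3.028 / 4.029e-19 = 7.516e18, i.e. 7.516e18/6.022e23 = 1.248e-5 mol.
Fraction absorbed: 1 − 10^(−0.625) = 0.7629.
Photons absorbed: 0.7629 × 1.248e-5 = 9.521e-6 mol.
Product formed: 0.0305 × 9.521e-6 = 2.904e-7 mol.
Rate: 2.904e-7 mol / (5334 s × 0.139 L) = 3.9e-10 M s⁻¹.

3.9e-10 M s⁻¹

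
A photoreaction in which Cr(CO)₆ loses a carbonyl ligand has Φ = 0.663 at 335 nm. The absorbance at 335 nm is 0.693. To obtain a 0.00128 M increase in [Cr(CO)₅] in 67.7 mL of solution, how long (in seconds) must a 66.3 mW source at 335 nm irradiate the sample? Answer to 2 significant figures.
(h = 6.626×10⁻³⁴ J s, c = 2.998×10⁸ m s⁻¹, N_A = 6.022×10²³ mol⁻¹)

t ≈ 880 s

Product: (0.00128 M)(0.0677 L) = 8.666×10⁻⁵ mol.
Photons that must be absorbed: 8.666×10⁻⁵ / 0.663 = 1.307×10⁻⁴ mol.
Fraction absorbed: 1 − 10^(−0.693) = 0.7972.
Incident photons needed: 1.307×10⁻⁴ / 0.7972 = 1.639×10⁻⁴ mol.
Photon energy: hc/λ = 5.930×10⁻¹⁹ J; per mole, 3.571×10⁵ J mol⁻¹.
Energy required: 1.639×10⁻⁴ × 3.571×10⁵ = 58.53 J.
Time: 58.53 J / 0.0663 W = 880 s.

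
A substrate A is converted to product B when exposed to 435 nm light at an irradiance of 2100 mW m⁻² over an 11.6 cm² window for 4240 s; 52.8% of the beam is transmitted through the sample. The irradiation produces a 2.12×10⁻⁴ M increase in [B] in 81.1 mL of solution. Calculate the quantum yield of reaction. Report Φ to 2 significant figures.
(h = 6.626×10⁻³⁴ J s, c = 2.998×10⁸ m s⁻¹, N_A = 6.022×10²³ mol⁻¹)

Φ = 0.97

Product: (2.12×10⁻⁴ M)(0.0811 L) = 1.719×10⁻⁵ mol.
Photon energy at 435 nm: hc/λ = (6.626×10⁻³⁴)(2.998×10⁸)/(435×10⁻⁹) = 4.567×10⁻¹⁹ J.
Energy delivered: (2100 mW m⁻²)(11.6×10⁻⁴ m²)(4240 s) = 10.33 J.
Photons incident: 10.33 / 4.567×10⁻¹⁹ = 2.262×10¹⁹, i.e. 2.262×10¹⁹/6.022×10²³ = 3.756×10⁻⁵ mol.
Fraction absorbed: 1 − 52.8/100 = 0.4720.
Photons absorbed: 0.4720 × 3.756×10⁻⁵ = 1.773×10⁻⁵ mol.
Φ = 1.719×10⁻⁵ mol / 1.773×10⁻⁵ mol photons = 0.97.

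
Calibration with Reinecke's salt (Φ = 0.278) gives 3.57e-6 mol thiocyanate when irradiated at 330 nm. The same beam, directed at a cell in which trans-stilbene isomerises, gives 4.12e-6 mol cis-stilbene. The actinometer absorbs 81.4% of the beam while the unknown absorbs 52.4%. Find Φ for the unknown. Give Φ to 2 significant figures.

Φ = 0.50

Photons absorbed by the actinometer: 3.57e-6 / 0.278 = 1.284e-5 mol.
Incident flux: 1.284e-5 / 0.814 = 1.577e-5 einstein.
Absorbed by unknown: 0.524 × 1.577e-5 = 8.263e-6 mol.
Φ(unknown) = 4.12e-6 / 8.263e-6 = 0.50.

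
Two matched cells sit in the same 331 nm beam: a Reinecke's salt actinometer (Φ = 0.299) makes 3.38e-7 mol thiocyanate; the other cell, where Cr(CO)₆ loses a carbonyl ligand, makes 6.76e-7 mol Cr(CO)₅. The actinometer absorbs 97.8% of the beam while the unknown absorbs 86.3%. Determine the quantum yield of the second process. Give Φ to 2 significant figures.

Photons absorbed by the actinometer: 3.38e-7 / 0.299 = 1.130e-6 mol.
Incident flux: 1.130e-6 / 0.978 = 1.155e-6 einstein.
Absorbed by unknown: 0.863 × 1.155e-6 = 9.968e-7 mol.
Φ(unknown) = 6.76e-7 / 9.968e-7 = 0.68.

Φ = 0.68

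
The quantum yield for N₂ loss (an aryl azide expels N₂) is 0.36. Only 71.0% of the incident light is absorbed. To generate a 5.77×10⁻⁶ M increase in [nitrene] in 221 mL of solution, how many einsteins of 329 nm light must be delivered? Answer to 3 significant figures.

Product: (5.77×10⁻⁶ M)(0.221 L) = 1.275×10⁻⁶ mol.
Photons that must be absorbed: 1.275×10⁻⁶ / 0.36 = 3.542×10⁻⁶ mol.
Incident photons needed: 3.542×10⁻⁶ / 0.710 = 4.989×10⁻⁶ mol.

4.99×10⁻⁶ einstein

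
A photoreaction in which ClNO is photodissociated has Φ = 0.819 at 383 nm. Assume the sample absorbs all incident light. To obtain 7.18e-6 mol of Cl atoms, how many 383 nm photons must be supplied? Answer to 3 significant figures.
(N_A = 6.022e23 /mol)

5.28e18 photons

Photons that must be absorbed: 7.18e-6 / 0.819 = 8.767e-6 mol.
Photon count: 8.767e-6 × 6.022e23 = 5.28e18.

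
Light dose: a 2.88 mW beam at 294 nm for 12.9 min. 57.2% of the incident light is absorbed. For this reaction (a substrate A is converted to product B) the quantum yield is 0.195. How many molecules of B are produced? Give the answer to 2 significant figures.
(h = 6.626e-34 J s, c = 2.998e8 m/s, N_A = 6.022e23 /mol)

3.7e17 molecules

Photon energy at 294 nm: hc/λ = (6.626e-34)(2.998e8)/(294e-9) = 6.757e-19 J.
Energy delivered: (2.88 mW)(774 s) = 2.229 J.
Photons incident: 2.229 / 6.757e-19 = 3.299e18, i.e. 3.299e18/6.022e23 = 5.478e-6 mol.
Photons absorbed: 0.572 × 5.478e-6 = 3.133e-6 mol.
Product: Φ × n_abs = 0.195 × 3.133e-6 = 6.109e-7 mol.
As a count: 6.109e-7 × 6.022e23 = 3.7e17.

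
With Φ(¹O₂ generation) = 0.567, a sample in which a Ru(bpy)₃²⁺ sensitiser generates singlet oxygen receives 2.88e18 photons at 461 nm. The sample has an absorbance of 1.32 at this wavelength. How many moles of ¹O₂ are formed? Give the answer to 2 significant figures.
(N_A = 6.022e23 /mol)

2.6e-6 mol

Moles of photons: 2.88e18 / 6.022e23 = 4.782e-6 mol.
Fraction absorbed: 1 − 10^(−1.32) = 0.9521.
Photons absorbed: 0.9521 × 4.782e-6 = 4.553e-6 mol.
Product: Φ × n_abs = 0.567 × 4.553e-6 = 2.582e-6 mol.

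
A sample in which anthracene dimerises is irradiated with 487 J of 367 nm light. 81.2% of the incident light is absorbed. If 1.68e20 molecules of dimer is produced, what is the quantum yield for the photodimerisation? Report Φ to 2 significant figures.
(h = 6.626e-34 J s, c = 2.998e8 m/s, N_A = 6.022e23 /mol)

Product: 1.68e20 / 6.022e23 = 2.790e-4 mol.
Photon energy at 367 nm: hc/λ = (6.626e-34)(2.998e8)/(367e-9) = 5.413e-19 J.
Photons incident: 487 / 5.413e-19 = 8.997e20, i.e. 8.997e20/6.022e23 = 0.001494 mol.
Photons absorbed: 0.812 × 0.001494 = 0.001213 mol.
Φ = 2.790e-4 mol / 0.001213 mol photons = 0.23.

Φ = 0.23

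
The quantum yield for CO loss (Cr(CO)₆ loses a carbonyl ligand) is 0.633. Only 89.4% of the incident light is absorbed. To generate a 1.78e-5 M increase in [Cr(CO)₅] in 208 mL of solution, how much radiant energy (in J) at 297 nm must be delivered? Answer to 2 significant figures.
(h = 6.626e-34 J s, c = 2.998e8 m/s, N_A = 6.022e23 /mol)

2.6 J

Product: (1.78e-5 M)(0.208 L) = 3.702e-6 mol.
Photons that must be absorbed: 3.702e-6 / 0.633 = 5.848e-6 mol.
Incident photons needed: 5.848e-6 / 0.894 = 6.541e-6 mol.
Photon energy: hc/λ = 6.688e-19 J; per mole, 4.028e5 J mol⁻¹.
Energy required: 6.541e-6 × 4.028e5 = 2.6 J.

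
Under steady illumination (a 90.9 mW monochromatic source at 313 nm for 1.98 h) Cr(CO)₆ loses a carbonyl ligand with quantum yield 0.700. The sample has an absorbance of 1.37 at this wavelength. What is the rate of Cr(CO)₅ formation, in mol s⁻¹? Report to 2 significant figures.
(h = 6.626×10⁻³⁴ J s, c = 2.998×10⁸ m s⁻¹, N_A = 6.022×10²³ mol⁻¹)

1.6×10⁻⁷ mol s⁻¹

Photon energy at 313 nm: hc/λ = (6.626×10⁻³⁴)(2.998×10⁸)/(313×10⁻⁹) = 6.347×10⁻¹⁹ J.
Energy delivered: (90.9 mW)(7128 s) = 647.9 J.
Photons incident: 647.9 / 6.347×10⁻¹⁹ = 1.021×10²¹, i.e. 1.021×10²¹/6.022×10²³ = 0.001695 mol.
Fraction absorbed: 1 − 10^(−1.37) = 0.9573.
Photons absorbed: 0.9573 × 0.001695 = 0.001623 mol.
Product formed: 0.700 × 0.001623 = 0.001136 mol.
Rate: 0.001136 / 7128 s = 1.6×10⁻⁷ mol s⁻¹.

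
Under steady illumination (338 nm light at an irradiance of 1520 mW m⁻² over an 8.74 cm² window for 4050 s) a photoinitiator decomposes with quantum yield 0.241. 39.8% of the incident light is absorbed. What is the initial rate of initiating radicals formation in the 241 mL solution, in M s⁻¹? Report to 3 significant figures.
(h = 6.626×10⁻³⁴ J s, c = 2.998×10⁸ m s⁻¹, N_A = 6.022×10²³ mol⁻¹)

1.49×10⁻⁹ M s⁻¹

Photon energy at 338 nm: hc/λ = (6.626×10⁻³⁴)(2.998×10⁸)/(338×10⁻⁹) = 5.877×10⁻¹⁹ J.
Energy delivered: (1520 mW m⁻²)(8.74×10⁻⁴ m²)(4050 s) = 5.380 J.
Photons incident: 5.380 / 5.877×10⁻¹⁹ = 9.154×10¹⁸, i.e. 9.154×10¹⁸/6.022×10²³ = 1.520×10⁻⁵ mol.
Photons absorbed: 0.398 × 1.520×10⁻⁵ = 6.050×10⁻⁶ mol.
Product formed: 0.241 × 6.050×10⁻⁶ = 1.458×10⁻⁶ mol.
Rate: 1.458×10⁻⁶ mol / (4050 s × 0.241 L) = 1.49×10⁻⁹ M s⁻¹.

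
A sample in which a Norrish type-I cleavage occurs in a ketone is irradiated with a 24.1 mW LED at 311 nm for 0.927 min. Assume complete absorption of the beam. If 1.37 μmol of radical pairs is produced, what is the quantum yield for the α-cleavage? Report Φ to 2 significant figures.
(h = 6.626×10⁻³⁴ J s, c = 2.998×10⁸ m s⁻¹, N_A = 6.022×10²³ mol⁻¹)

Product: 1.37 μmol = 1.37×10⁻⁶ mol.
Photon energy at 311 nm: hc/λ = (6.626×10⁻³⁴)(2.998×10⁸)/(311×10⁻⁹) = 6.387×10⁻¹⁹ J.
Energy delivered: (24.1 mW)(55.62 s) = 1.340 J.
Photons incident: 1.340 / 6.387×10⁻¹⁹ = 2.098×10¹⁸, i.e. 2.098×10¹⁸/6.022×10²³ = 3.484×10⁻⁶ mol.
Φ = 1.37×10⁻⁶ mol / 3.484×10⁻⁶ mol photons = 0.39.

Φ = 0.39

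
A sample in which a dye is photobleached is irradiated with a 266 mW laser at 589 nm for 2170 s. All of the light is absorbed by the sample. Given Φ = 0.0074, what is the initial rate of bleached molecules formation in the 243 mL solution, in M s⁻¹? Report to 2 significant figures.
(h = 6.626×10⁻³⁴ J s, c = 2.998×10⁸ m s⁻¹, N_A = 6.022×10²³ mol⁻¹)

Photon energy at 589 nm: hc/λ = (6.626×10⁻³⁴)(2.998×10⁸)/(589×10⁻⁹) = 3.373×10⁻¹⁹ J.
Energy delivered: (266 mW)(2170 s) = 577.2 J.
Photons incident: 577.2 / 3.373×10⁻¹⁹ = 1.711×10²¹, i.e. 1.711×10²¹/6.022×10²³ = 0.002841 mol.
Product formed: 0.0074 × 0.002841 = 2.102×10⁻⁵ mol.
Rate: 2.102×10⁻⁵ mol / (2170 s × 0.243 L) = 4.0×10⁻⁸ M s⁻¹.

4.0×10⁻⁸ M s⁻¹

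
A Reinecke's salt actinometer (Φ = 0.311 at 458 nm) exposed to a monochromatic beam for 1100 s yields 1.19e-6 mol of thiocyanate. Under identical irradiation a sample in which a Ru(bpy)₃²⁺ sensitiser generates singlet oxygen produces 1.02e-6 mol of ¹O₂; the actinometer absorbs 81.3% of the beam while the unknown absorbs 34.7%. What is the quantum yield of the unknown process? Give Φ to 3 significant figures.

Φ = 0.625

Photons absorbed by the actinometer: 1.19e-6 / 0.311 = 3.826e-6 mol.
Incident flux: 3.826e-6 / 0.813 = 4.706e-6 einstein.
Absorbed by unknown: 0.347 × 4.706e-6 = 1.633e-6 mol.
Φ(unknown) = 1.02e-6 / 1.633e-6 = 0.625.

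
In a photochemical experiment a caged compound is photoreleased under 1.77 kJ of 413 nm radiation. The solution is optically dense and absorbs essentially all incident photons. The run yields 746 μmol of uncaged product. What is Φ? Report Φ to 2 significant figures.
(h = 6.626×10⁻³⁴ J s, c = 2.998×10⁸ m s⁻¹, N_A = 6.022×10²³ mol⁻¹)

Φ = 0.12

Product: 746 μmol = 7.46×10⁻⁴ mol.
Photon energy at 413 nm: hc/λ = (6.626×10⁻³⁴)(2.998×10⁸)/(413×10⁻⁹) = 4.810×10⁻¹⁹ J.
Incident energy: 1.77 kJ = 1770 J.
Photons incident: 1770 / 4.810×10⁻¹⁹ = 3.680×10²¹, i.e. 3.680×10²¹/6.022×10²³ = 0.006111 mol.
Φ = 7.46×10⁻⁴ mol / 0.006111 mol photons = 0.12.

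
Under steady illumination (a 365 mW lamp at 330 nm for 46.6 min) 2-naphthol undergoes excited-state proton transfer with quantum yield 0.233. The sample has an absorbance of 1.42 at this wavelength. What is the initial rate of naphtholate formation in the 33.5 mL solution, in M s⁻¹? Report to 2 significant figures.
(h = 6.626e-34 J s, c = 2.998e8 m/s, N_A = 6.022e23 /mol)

Photon energy at 330 nm: hc/λ = (6.626e-34)(2.998e8)/(330e-9) = 6.020e-19 J.
Energy delivered: (365 mW)(2796 s) = 1021 J.
Photons incident: 1021 / 6.020e-19 = 1.696e21, i.e. 1.696e21/6.022e23 = 0.002816 mol.
Fraction absorbed: 1 − 10^(−1.42) = 0.9620.
Photons absorbed: 0.9620 × 0.002816 = 0.002709 mol.
Product formed: 0.233 × 0.002709 = 6.312e-4 mol.
Rate: 6.312e-4 mol / (2796 s × 0.0335 L) = 6.7e-6 M s⁻¹.

6.7e-6 M s⁻¹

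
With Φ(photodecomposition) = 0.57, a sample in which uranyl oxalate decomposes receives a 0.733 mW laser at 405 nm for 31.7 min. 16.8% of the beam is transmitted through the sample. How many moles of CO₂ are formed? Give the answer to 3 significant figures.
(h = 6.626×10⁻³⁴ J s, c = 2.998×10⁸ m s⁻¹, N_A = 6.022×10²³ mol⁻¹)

2.24×10⁻⁶ mol

Photon energy at 405 nm: hc/λ = (6.626×10⁻³⁴)(2.998×10⁸)/(405×10⁻⁹) = 4.905×10⁻¹⁹ J.
Energy delivered: (0.733 mW)(1902 s) = 1.394 J.
Photons incident: 1.394 / 4.905×10⁻¹⁹ = 2.842×10¹⁸, i.e. 2.842×10¹⁸/6.022×10²³ = 4.719×10⁻⁶ mol.
Fraction absorbed: 1 − 16.8/100 = 0.8320.
Photons absorbed: 0.8320 × 4.719×10⁻⁶ = 3.926×10⁻⁶ mol.
Product: Φ × n_abs = 0.57 × 3.926×10⁻⁶ = 2.238×10⁻⁶ mol.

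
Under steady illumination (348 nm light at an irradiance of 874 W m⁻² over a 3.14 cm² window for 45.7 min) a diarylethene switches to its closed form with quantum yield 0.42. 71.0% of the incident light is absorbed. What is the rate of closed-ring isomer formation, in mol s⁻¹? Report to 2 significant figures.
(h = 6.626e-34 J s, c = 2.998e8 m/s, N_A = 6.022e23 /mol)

Photon energy at 348 nm: hc/λ = (6.626e-34)(2.998e8)/(348e-9) = 5.708e-19 J.
Energy delivered: (874 W m⁻²)(3.14e-4 m²)(2742 s) = 752.5 J.
Photons incident: 752.5 / 5.708e-19 = 1.318e21, i.e. 1.318e21/6.022e23 = 0.002189 mol.
Photons absorbed: 0.710 × 0.002189 = 0.001554 mol.
Product formed: 0.42 × 0.001554 = 6.527e-4 mol.
Rate: 6.527e-4 / 2742 s = 2.4e-7 mol s⁻¹.

2.4e-7 mol s⁻¹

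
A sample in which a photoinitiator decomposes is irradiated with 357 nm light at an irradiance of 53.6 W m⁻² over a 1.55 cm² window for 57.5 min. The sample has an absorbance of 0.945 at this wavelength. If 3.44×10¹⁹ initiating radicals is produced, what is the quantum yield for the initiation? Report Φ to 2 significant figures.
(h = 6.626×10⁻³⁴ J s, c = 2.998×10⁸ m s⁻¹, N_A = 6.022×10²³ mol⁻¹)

Product: 3.44×10¹⁹ / 6.022×10²³ = 5.712×10⁻⁵ mol.
Photon energy at 357 nm: hc/λ = (6.626×10⁻³⁴)(2.998×10⁸)/(357×10⁻⁹) = 5.564×10⁻¹⁹ J.
Energy delivered: (53.6 W m⁻²)(1.55×10⁻⁴ m²)(3450 s) = 28.66 J.
Photons incident: 28.66 / 5.564×10⁻¹⁹ = 5.151×10¹⁹, i.e. 5.151×10¹⁹/6.022×10²³ = 8.554×10⁻⁵ mol.
Fraction absorbed: 1 − 10^(−0.945) = 0.8865.
Photons absorbed: 0.8865 × 8.554×10⁻⁵ = 7.583×10⁻⁵ mol.
Φ = 5.712×10⁻⁵ mol / 7.583×10⁻⁵ mol photons = 0.75.

Φ = 0.75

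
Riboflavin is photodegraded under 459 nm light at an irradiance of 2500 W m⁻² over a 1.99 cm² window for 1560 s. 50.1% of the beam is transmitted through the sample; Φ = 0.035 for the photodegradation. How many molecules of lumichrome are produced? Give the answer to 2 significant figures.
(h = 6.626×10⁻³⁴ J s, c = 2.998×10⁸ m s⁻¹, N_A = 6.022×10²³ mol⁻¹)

3.1×10¹⁹ molecules

Photon energy at 459 nm: hc/λ = (6.626×10⁻³⁴)(2.998×10⁸)/(459×10⁻⁹) = 4.328×10⁻¹⁹ J.
Energy delivered: (2500 W m⁻²)(1.99×10⁻⁴ m²)(1560 s) = 776.1 J.
Photons incident: 776.1 / 4.328×10⁻¹⁹ = 1.793×10²¹, i.e. 1.793×10²¹/6.022×10²³ = 0.002977 mol.
Fraction absorbed: 1 − 50.1/100 = 0.4990.
Photons absorbed: 0.4990 × 0.002977 = 0.001486 mol.
Product: Φ × n_abs = 0.035 × 0.001486 = 5.201×10⁻⁵ mol.
As a count: 5.201×10⁻⁵ × 6.022×10²³ = 3.1×10¹⁹.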